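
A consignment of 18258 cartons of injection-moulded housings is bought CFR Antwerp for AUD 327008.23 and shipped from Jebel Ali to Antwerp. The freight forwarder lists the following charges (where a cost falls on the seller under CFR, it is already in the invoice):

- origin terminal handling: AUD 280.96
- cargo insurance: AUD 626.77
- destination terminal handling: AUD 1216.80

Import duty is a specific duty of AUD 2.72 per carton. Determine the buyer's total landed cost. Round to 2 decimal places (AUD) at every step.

CFR: the seller pays costs through ocean freight to the destination port, but not insurance.
Already in the invoice (seller's account under CFR): origin terminal — exclude.
CIF value = CFR price + insurance = 327008.23 + 626.77 = 327635.00
Import duty = 18258 × 2.72 = 49661.76
Buyer bears: insurance 626.77 + destination terminal 1216.80 + duty 49661.76 = 51505.33
Landed cost = invoice 327008.23 + 51505.33 = 378513.56

Total landed cost: AUD 378513.56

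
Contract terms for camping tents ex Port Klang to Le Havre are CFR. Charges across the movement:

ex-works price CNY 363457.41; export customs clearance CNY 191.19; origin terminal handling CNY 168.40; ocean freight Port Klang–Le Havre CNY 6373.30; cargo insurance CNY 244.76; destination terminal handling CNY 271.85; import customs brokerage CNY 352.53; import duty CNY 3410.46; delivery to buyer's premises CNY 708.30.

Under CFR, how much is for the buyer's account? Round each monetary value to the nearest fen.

CFR: the seller pays costs through ocean freight to the destination port, but not insurance.
Seller's account: goods 363457.41 + export clearance 191.19 + origin terminal 168.40 + freight 6373.30 = 370190.30
Buyer's account: insurance 244.76 + destination terminal 271.85 + brokerage 352.53 + duty 3410.46 + delivery 708.30 = 4987.90

Buyer's account: CNY 4987.90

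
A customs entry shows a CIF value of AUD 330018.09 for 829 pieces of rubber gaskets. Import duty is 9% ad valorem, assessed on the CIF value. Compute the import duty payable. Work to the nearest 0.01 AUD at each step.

Import duty = 330018.09 × 9% = 29701.63

Import duty: AUD 29701.63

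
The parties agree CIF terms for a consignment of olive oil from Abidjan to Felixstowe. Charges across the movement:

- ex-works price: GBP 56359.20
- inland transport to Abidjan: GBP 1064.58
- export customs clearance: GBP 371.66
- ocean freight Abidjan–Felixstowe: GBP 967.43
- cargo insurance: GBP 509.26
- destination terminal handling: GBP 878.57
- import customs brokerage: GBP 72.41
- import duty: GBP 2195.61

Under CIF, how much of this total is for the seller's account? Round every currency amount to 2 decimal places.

CIF: the seller pays costs through ocean freight and marine insurance to the destination port.
Seller's account: goods 56359.20 + inland to port 1064.58 + export clearance 371.66 + freight 967.43 + insurance 509.26 = 59272.13
Buyer's account: destination terminal 878.57 + brokerage 72.41 + duty 2195.61 = 3146.59

Seller's account: GBP 59272.13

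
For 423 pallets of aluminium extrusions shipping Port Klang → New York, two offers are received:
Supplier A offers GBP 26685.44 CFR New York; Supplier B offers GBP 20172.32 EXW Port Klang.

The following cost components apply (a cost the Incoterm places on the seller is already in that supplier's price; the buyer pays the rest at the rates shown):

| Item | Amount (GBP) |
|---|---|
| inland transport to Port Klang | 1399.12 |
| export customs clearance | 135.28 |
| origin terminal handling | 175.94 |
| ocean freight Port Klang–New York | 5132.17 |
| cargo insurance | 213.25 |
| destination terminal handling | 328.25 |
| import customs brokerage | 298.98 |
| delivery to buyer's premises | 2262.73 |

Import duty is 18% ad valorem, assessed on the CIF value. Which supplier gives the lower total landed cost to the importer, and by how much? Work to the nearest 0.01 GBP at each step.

Supplier A (CFR):
CIF value = CFR price + insurance = 26685.44 + 213.25 = 26898.69
Import duty = 26898.69 × 18% = 4841.76
Buyer bears (A): 213.25 + 328.25 + 298.98 + 2262.73 = 3103.21
Landed cost (A) = invoice 26685.44 + 3103.21 + duty 4841.76 = 34630.41
Supplier B (EXW):
CIF value = EXW price + inland to port + export clearance + origin terminal + freight + insurance = 20172.32 + 1399.12 + 135.28 + 175.94 + 5132.17 + 213.25 = 27228.08
Import duty = 27228.08 × 18% = 4901.05
Buyer bears (B): 1399.12 + 135.28 + 175.94 + 5132.17 + 213.25 + 328.25 + 298.98 + 2262.73 = 9945.72
Landed cost (B) = invoice 20172.32 + 9945.72 + duty 4901.05 = 35019.09
Difference = |34630.41 − 35019.09| = 388.68

Supplier A is cheaper by GBP 388.68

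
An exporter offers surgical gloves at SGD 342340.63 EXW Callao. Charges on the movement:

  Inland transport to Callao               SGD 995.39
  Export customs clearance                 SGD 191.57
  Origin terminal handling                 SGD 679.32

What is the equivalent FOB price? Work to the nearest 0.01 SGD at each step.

FOB price: SGD 344206.91

From EXW to FOB, the seller additionally bears: inland to port, export clearance, origin terminal.
FOB price = 342340.63 + 995.39 + 191.57 + 679.32 = 344206.91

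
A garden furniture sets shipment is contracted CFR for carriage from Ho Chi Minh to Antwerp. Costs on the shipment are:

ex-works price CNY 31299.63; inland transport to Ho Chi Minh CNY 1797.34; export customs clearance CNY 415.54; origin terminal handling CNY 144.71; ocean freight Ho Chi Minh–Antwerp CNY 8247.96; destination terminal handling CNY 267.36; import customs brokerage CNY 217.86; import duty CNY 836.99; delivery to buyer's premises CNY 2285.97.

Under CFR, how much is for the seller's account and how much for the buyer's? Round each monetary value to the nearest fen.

Seller: CNY 41905.18; buyer: CNY 3608.18

CFR: the seller pays costs through ocean freight to the destination port, but not insurance.
Seller's account: goods 31299.63 + inland to port 1797.34 + export clearance 415.54 + origin terminal 144.71 + freight 8247.96 = 41905.18
Buyer's account: destination terminal 267.36 + brokerage 217.86 + duty 836.99 + delivery 2285.97 = 3608.18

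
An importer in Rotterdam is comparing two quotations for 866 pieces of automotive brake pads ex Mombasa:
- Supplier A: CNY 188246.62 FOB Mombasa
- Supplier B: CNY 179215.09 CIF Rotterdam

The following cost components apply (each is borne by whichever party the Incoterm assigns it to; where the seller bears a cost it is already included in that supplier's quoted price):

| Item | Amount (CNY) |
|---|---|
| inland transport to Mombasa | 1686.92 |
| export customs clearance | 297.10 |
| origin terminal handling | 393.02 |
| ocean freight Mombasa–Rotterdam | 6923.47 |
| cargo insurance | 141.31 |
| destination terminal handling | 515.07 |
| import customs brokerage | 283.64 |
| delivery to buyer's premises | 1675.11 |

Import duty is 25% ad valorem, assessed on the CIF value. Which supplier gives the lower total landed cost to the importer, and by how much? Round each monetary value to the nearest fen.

Supplier A (FOB):
CIF value = FOB price + freight + insurance = 188246.62 + 6923.47 + 141.31 = 195311.40
Import duty = 195311.40 × 25% = 48827.85
Buyer bears (A): 6923.47 + 141.31 + 515.07 + 283.64 + 1675.11 = 9538.60
Landed cost (A) = invoice 188246.62 + 9538.60 + duty 48827.85 = 246613.07
Supplier B (CIF):
The CIF price already equals the CIF value: 179215.09
Import duty = 179215.09 × 25% = 44803.77
Buyer bears (B): 515.07 + 283.64 + 1675.11 = 2473.82
Landed cost (B) = invoice 179215.09 + 2473.82 + duty 44803.77 = 226492.68
Difference = |246613.07 − 226492.68| = 20120.39

Supplier B is cheaper by CNY 20120.39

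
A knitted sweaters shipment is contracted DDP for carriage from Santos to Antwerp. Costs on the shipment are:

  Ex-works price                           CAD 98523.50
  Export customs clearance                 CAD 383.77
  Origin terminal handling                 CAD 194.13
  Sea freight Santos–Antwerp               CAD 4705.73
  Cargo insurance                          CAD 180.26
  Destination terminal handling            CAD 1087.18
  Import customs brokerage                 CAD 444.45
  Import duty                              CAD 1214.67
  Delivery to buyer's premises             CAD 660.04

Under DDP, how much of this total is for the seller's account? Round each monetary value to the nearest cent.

Seller's account: CAD 107393.73

DDP: the seller bears all costs including import duty.
Seller's account: goods 98523.50 + export clearance 383.77 + origin terminal 194.13 + freight 4705.73 + insurance 180.26 + destination terminal 1087.18 + brokerage 444.45 + duty 1214.67 + delivery 660.04 = 107393.73
Buyer's account: 0.00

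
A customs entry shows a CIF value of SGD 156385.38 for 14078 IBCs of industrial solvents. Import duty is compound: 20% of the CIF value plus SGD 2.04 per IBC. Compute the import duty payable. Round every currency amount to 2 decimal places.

Ad valorem component: 156385.38 × 20% = 31277.08
Specific component: 14078 × 2.04 = 28719.12
Import duty = 31277.08 + 28719.12 = 59996.20

Import duty: SGD 59996.20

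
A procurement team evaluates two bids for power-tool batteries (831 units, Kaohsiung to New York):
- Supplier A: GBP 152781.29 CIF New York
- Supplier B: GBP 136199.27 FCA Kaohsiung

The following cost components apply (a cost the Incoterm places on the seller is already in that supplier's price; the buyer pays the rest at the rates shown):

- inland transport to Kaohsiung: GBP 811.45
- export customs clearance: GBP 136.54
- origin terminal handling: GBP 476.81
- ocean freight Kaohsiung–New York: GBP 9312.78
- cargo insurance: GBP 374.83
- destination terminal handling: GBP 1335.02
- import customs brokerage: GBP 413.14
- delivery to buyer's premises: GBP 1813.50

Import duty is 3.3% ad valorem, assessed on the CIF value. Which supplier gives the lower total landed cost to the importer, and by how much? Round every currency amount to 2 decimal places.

Supplier A (CIF):
The CIF price already equals the CIF value: 152781.29
Import duty = 152781.29 × 3.3% = 5041.78
Buyer bears (A): 1335.02 + 413.14 + 1813.50 = 3561.66
Landed cost (A) = invoice 152781.29 + 3561.66 + duty 5041.78 = 161384.73
Supplier B (FCA):
CIF value = FCA price + origin terminal + freight + insurance = 136199.27 + 476.81 + 9312.78 + 374.83 = 146363.69
Import duty = 146363.69 × 3.3% = 4830.00
Buyer bears (B): 476.81 + 9312.78 + 374.83 + 1335.02 + 413.14 + 1813.50 = 13726.08
Landed cost (B) = invoice 136199.27 + 13726.08 + duty 4830.00 = 154755.35
Difference = |161384.73 − 154755.35| = 6629.38

Supplier B is cheaper by GBP 6629.38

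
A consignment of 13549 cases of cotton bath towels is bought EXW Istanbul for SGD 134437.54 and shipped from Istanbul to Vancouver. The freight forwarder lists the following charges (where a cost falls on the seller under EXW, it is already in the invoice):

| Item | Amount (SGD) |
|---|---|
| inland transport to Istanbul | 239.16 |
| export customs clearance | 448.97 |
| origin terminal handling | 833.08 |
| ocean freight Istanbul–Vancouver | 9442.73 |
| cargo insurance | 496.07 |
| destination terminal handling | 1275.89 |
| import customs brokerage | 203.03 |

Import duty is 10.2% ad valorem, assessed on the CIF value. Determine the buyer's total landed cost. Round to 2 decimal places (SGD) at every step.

EXW: the seller makes goods available at their premises; the buyer bears all onward costs.
CIF value = EXW price + inland to port + export clearance + origin terminal + freight + insurance = 134437.54 + 239.16 + 448.97 + 833.08 + 9442.73 + 496.07 = 145897.55
Import duty = 145897.55 × 10.2% = 14881.55
Buyer bears: inland to port 239.16 + export clearance 448.97 + origin terminal 833.08 + freight 9442.73 + insurance 496.07 + destination terminal 1275.89 + brokerage 203.03 + duty 14881.55 = 27820.48
Landed cost = invoice 134437.54 + 27820.48 = 162258.02

Total landed cost: SGD 162258.02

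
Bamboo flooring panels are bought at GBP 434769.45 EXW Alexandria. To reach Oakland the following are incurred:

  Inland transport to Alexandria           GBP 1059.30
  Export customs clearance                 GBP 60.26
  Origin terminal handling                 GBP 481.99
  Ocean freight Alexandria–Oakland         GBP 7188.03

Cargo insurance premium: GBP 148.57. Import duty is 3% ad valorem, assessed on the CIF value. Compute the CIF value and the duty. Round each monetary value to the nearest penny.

CIF = EXW price + pre-shipment costs + freight + insurance
CIF = 434769.45 + 1059.30 + 60.26 + 481.99 + 7188.03 + 148.57 = 443707.60
Import duty = 443707.60 × 3% = 13311.23

CIF value: GBP 443707.60; import duty: GBP 13311.23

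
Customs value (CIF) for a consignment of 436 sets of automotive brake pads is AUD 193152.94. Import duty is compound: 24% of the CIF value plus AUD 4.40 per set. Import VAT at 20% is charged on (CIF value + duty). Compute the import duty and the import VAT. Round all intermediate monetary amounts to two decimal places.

Ad valorem component: 193152.94 × 24% = 46356.71
Specific component: 436 × 4.40 = 1918.40
Import duty = 46356.71 + 1918.40 = 48275.11
VAT base = CIF + duty = 193152.94 + 48275.11 = 241428.05
Import VAT = 241428.05 × 20% = 48285.61

Import duty: AUD 48275.11; import VAT: AUD 48285.61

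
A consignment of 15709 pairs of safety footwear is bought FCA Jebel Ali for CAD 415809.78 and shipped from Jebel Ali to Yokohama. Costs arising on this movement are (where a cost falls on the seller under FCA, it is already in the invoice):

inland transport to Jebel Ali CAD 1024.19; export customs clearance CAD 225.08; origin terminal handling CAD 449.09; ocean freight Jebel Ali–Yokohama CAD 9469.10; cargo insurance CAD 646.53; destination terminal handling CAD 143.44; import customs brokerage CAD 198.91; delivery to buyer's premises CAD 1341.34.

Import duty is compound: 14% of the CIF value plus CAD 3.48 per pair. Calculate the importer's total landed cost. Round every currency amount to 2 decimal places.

Total landed cost: CAD 542417.94

FCA: the seller delivers export-cleared goods to the carrier; the buyer bears costs from that point.
Already in the invoice (seller's account under FCA): inland to port, export clearance — exclude.
CIF value = FCA price + origin terminal + freight + insurance = 415809.78 + 449.09 + 9469.10 + 646.53 = 426374.50
Ad valorem component: 426374.50 × 14% = 59692.43
Specific component: 15709 × 3.48 = 54667.32
Import duty = 59692.43 + 54667.32 = 114359.75
Buyer bears: origin terminal 449.09 + freight 9469.10 + insurance 646.53 + destination terminal 143.44 + brokerage 198.91 + delivery 1341.34 + duty 114359.75 = 126608.16
Landed cost = invoice 415809.78 + 126608.16 = 542417.94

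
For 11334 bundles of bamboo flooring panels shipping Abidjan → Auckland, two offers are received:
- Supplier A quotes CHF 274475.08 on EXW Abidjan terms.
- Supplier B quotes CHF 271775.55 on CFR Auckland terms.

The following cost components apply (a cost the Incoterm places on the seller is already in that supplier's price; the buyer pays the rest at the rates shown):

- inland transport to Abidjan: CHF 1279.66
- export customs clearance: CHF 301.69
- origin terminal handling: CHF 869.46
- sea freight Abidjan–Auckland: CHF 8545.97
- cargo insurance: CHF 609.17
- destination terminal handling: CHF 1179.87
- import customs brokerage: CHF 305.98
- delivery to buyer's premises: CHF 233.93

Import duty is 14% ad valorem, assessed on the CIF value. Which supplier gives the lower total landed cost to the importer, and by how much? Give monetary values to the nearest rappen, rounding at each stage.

Supplier A (EXW):
CIF value = EXW price + inland to port + export clearance + origin terminal + freight + insurance = 274475.08 + 1279.66 + 301.69 + 869.46 + 8545.97 + 609.17 = 286081.03
Import duty = 286081.03 × 14% = 40051.34
Buyer bears (A): 1279.66 + 301.69 + 869.46 + 8545.97 + 609.17 + 1179.87 + 305.98 + 233.93 = 13325.73
Landed cost (A) = invoice 274475.08 + 13325.73 + duty 40051.34 = 327852.15
Supplier B (CFR):
CIF value = CFR price + insurance = 271775.55 + 609.17 = 272384.72
Import duty = 272384.72 × 14% = 38133.86
Buyer bears (B): 609.17 + 1179.87 + 305.98 + 233.93 = 2328.95
Landed cost (B) = invoice 271775.55 + 2328.95 + duty 38133.86 = 312238.36
Difference = |327852.15 − 312238.36| = 15613.79

Supplier B is cheaper by CHF 15613.79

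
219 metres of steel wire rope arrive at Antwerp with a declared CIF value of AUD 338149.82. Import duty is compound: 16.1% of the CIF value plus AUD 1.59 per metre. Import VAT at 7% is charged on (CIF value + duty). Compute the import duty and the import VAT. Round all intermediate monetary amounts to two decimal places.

Import duty: AUD 54790.33; import VAT: AUD 27505.81

Ad valorem component: 338149.82 × 16.1% = 54442.12
Specific component: 219 × 1.59 = 348.21
Import duty = 54442.12 + 348.21 = 54790.33
VAT base = CIF + duty = 338149.82 + 54790.33 = 392940.15
Import VAT = 392940.15 × 7% = 27505.81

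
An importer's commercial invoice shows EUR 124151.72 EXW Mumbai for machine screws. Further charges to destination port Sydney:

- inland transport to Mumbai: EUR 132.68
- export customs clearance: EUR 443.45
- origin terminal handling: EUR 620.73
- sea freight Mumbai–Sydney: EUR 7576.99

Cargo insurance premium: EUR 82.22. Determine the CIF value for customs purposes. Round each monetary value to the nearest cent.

CIF = EXW price + pre-shipment costs + freight + insurance
CIF = 124151.72 + 132.68 + 443.45 + 620.73 + 7576.99 + 82.22 = 133007.79

CIF value: EUR 133007.79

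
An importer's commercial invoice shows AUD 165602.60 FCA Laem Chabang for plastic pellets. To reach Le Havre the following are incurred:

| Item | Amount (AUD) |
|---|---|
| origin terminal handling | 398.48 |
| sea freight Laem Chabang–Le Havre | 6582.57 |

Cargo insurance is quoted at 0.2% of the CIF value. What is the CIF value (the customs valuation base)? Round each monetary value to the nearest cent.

Let C be the CIF value. C = FCA price + pre-shipment costs + freight + 0.2% × C
C − 0.2% × C = 165602.60 + 398.48 + 6582.57
0.998 × C = 172583.65
C = 172583.65 / 0.998 = 172929.51
Insurance premium = 0.2% × 172929.51 = 345.86

CIF value: AUD 172929.51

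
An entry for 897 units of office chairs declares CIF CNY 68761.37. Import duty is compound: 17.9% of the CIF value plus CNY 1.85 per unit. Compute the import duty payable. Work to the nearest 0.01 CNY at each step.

Import duty: CNY 13967.74

Ad valorem component: 68761.37 × 17.9% = 12308.29
Specific component: 897 × 1.85 = 1659.45
Import duty = 12308.29 + 1659.45 = 13967.74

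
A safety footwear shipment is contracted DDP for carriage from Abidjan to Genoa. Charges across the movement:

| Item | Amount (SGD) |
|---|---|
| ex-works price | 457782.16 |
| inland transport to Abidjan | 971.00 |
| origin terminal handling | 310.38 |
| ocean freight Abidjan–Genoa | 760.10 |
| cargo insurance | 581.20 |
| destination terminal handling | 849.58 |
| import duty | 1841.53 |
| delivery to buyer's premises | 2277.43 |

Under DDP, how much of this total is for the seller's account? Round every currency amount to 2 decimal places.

DDP: the seller bears all costs including import duty.
Seller's account: goods 457782.16 + inland to port 971.00 + origin terminal 310.38 + freight 760.10 + insurance 581.20 + destination terminal 849.58 + duty 1841.53 + delivery 2277.43 = 465373.38
Buyer's account: 0.00

Seller's account: SGD 465373.38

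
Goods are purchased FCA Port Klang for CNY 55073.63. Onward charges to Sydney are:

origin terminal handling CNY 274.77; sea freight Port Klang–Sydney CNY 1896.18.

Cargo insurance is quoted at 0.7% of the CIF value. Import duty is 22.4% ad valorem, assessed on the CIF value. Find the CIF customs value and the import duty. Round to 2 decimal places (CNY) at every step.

Let C be the CIF value. C = FCA price + pre-shipment costs + freight + 0.7% × C
C − 0.7% × C = 55073.63 + 274.77 + 1896.18
0.993 × C = 57244.58
C = 57244.58 / 0.993 = 57648.12
Insurance premium = 0.7% × 57648.12 = 403.54
Import duty = 57648.12 × 22.4% = 12913.18

CIF value: CNY 57648.12; import duty: CNY 12913.18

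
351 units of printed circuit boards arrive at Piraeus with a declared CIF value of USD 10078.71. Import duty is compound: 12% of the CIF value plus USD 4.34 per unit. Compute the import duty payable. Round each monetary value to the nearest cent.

Import duty: USD 2732.79

Ad valorem component: 10078.71 × 12% = 1209.45
Specific component: 351 × 4.34 = 1523.34
Import duty = 1209.45 + 1523.34 = 2732.79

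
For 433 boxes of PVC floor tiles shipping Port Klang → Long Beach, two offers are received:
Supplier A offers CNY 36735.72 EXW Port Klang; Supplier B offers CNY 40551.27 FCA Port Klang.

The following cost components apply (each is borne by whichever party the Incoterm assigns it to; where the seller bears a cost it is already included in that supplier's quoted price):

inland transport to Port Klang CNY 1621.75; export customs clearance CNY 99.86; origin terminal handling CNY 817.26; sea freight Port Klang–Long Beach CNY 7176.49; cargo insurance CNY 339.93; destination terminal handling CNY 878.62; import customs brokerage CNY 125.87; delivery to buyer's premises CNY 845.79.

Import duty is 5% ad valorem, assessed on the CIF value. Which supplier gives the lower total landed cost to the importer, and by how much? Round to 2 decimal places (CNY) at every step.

Supplier A (EXW):
CIF value = EXW price + inland to port + export clearance + origin terminal + freight + insurance = 36735.72 + 1621.75 + 99.86 + 817.26 + 7176.49 + 339.93 = 46791.01
Import duty = 46791.01 × 5% = 2339.55
Buyer bears (A): 1621.75 + 99.86 + 817.26 + 7176.49 + 339.93 + 878.62 + 125.87 + 845.79 = 11905.57
Landed cost (A) = invoice 36735.72 + 11905.57 + duty 2339.55 = 50980.84
Supplier B (FCA):
CIF value = FCA price + origin terminal + freight + insurance = 40551.27 + 817.26 + 7176.49 + 339.93 = 48884.95
Import duty = 48884.95 × 5% = 2444.25
Buyer bears (B): 817.26 + 7176.49 + 339.93 + 878.62 + 125.87 + 845.79 = 10183.96
Landed cost (B) = invoice 40551.27 + 10183.96 + duty 2444.25 = 53179.48
Difference = |50980.84 − 53179.48| = 2198.64

Supplier A is cheaper by CNY 2198.64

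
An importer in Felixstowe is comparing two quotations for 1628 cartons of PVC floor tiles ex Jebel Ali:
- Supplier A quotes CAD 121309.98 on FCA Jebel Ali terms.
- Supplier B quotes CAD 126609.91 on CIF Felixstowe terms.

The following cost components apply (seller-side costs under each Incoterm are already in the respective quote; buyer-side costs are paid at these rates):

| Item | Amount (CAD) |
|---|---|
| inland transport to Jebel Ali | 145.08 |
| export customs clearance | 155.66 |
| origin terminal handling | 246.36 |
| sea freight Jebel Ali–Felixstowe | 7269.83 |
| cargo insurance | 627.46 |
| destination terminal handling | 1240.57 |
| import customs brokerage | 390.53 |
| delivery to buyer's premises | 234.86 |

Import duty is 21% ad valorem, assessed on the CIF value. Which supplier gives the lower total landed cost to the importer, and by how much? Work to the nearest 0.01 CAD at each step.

Supplier A (FCA):
CIF value = FCA price + origin terminal + freight + insurance = 121309.98 + 246.36 + 7269.83 + 627.46 = 129453.63
Import duty = 129453.63 × 21% = 27185.26
Buyer bears (A): 246.36 + 7269.83 + 627.46 + 1240.57 + 390.53 + 234.86 = 10009.61
Landed cost (A) = invoice 121309.98 + 10009.61 + duty 27185.26 = 158504.85
Supplier B (CIF):
The CIF price already equals the CIF value: 126609.91
Import duty = 126609.91 × 21% = 26588.08
Buyer bears (B): 1240.57 + 390.53 + 234.86 = 1865.96
Landed cost (B) = invoice 126609.91 + 1865.96 + duty 26588.08 = 155063.95
Difference = |158504.85 − 155063.95| = 3440.90

Supplier B is cheaper by CAD 3440.90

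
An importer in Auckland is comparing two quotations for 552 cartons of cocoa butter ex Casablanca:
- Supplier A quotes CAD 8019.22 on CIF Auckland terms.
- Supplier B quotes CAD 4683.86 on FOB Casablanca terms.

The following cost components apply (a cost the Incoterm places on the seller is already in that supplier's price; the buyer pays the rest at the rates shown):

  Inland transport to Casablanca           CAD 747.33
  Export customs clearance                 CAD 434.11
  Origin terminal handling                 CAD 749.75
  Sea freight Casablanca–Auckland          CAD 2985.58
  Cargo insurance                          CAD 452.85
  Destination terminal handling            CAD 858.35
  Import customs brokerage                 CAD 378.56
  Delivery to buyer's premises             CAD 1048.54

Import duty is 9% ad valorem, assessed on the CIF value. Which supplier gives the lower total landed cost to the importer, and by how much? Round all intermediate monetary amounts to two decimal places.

Supplier A is cheaper by CAD 112.35

Supplier A (CIF):
The CIF price already equals the CIF value: 8019.22
Import duty = 8019.22 × 9% = 721.73
Buyer bears (A): 858.35 + 378.56 + 1048.54 = 2285.45
Landed cost (A) = invoice 8019.22 + 2285.45 + duty 721.73 = 11026.40
Supplier B (FOB):
CIF value = FOB price + freight + insurance = 4683.86 + 2985.58 + 452.85 = 8122.29
Import duty = 8122.29 × 9% = 731.01
Buyer bears (B): 2985.58 + 452.85 + 858.35 + 378.56 + 1048.54 = 5723.88
Landed cost (B) = invoice 4683.86 + 5723.88 + duty 731.01 = 11138.75
Difference = |11026.40 − 11138.75| = 112.35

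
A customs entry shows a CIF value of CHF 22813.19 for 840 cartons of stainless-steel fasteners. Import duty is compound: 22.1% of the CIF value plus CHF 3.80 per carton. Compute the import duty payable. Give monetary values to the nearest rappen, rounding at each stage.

Ad valorem component: 22813.19 × 22.1% = 5041.71
Specific component: 840 × 3.80 = 3192.00
Import duty = 5041.71 + 3192.00 = 8233.71

Import duty: CHF 8233.71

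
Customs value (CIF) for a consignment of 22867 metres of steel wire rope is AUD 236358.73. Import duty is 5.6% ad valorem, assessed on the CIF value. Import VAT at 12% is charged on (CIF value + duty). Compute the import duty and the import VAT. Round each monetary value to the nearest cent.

Import duty: AUD 13236.09; import VAT: AUD 29951.38

Import duty = 236358.73 × 5.6% = 13236.09
VAT base = CIF + duty = 236358.73 + 13236.09 = 249594.82
Import VAT = 249594.82 × 12% = 29951.38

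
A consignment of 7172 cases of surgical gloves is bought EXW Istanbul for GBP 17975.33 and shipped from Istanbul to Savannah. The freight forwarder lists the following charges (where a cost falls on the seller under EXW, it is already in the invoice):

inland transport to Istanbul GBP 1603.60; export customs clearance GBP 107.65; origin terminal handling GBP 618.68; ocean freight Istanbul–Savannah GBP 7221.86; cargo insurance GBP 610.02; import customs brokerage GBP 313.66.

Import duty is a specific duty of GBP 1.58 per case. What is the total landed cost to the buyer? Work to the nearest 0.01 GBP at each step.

Total landed cost: GBP 39782.56

EXW: the seller makes goods available at their premises; the buyer bears all onward costs.
CIF value = EXW price + inland to port + export clearance + origin terminal + freight + insurance = 17975.33 + 1603.60 + 107.65 + 618.68 + 7221.86 + 610.02 = 28137.14
Import duty = 7172 × 1.58 = 11331.76
Buyer bears: inland to port 1603.60 + export clearance 107.65 + origin terminal 618.68 + freight 7221.86 + insurance 610.02 + brokerage 313.66 + duty 11331.76 = 21807.23
Landed cost = invoice 17975.33 + 21807.23 = 39782.56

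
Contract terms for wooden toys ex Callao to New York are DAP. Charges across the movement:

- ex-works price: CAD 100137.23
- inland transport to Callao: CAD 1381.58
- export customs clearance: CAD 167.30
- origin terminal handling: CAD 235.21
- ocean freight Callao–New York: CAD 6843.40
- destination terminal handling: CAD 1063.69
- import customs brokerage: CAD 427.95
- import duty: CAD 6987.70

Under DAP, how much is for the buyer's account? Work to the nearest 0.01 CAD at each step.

DAP: the seller bears all costs to the named destination except import duty and clearance.
Seller's account: goods 100137.23 + inland to port 1381.58 + export clearance 167.30 + origin terminal 235.21 + freight 6843.40 + destination terminal 1063.69 = 109828.41
Buyer's account: brokerage 427.95 + duty 6987.70 = 7415.65

Buyer's account: CAD 7415.65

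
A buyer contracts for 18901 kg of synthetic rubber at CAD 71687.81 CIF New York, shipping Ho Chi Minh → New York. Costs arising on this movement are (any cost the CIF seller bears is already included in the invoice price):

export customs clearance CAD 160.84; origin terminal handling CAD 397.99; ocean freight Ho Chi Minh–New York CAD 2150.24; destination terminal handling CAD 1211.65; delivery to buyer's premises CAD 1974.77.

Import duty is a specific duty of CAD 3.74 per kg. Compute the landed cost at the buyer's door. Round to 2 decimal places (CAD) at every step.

Total landed cost: CAD 145563.97

CIF: the seller pays costs through ocean freight and marine insurance to the destination port.
Already in the invoice (seller's account under CIF): export clearance, origin terminal, freight — exclude.
The CIF price already equals the CIF value: 71687.81
Import duty = 18901 × 3.74 = 70689.74
Buyer bears: destination terminal 1211.65 + delivery 1974.77 + duty 70689.74 = 73876.16
Landed cost = invoice 71687.81 + 73876.16 = 145563.97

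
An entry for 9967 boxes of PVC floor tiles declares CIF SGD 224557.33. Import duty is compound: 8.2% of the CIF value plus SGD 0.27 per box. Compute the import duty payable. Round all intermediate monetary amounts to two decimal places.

Import duty: SGD 21104.79

Ad valorem component: 224557.33 × 8.2% = 18413.70
Specific component: 9967 × 0.27 = 2691.09
Import duty = 18413.70 + 2691.09 = 21104.79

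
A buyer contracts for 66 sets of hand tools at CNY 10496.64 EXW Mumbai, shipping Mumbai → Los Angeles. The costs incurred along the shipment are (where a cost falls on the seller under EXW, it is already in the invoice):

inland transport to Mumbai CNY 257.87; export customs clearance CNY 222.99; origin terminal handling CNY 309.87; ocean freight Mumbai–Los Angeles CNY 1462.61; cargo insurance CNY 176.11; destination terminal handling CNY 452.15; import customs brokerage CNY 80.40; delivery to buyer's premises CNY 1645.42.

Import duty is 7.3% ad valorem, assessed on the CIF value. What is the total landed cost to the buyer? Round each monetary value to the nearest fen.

Total landed cost: CNY 16047.66

EXW: the seller makes goods available at their premises; the buyer bears all onward costs.
CIF value = EXW price + inland to port + export clearance + origin terminal + freight + insurance = 10496.64 + 257.87 + 222.99 + 309.87 + 1462.61 + 176.11 = 12926.09
Import duty = 12926.09 × 7.3% = 943.60
Buyer bears: inland to port 257.87 + export clearance 222.99 + origin terminal 309.87 + freight 1462.61 + insurance 176.11 + destination terminal 452.15 + brokerage 80.40 + delivery 1645.42 + duty 943.60 = 5551.02
Landed cost = invoice 10496.64 + 5551.02 = 16047.66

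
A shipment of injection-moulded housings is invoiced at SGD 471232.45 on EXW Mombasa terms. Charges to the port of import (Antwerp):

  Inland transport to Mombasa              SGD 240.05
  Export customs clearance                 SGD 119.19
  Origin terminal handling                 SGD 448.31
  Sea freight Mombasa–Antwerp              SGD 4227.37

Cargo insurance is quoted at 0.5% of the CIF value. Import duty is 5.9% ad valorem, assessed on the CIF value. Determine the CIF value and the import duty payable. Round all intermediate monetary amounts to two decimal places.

CIF value: SGD 478660.67; import duty: SGD 28240.98

Let C be the CIF value. C = EXW price + pre-shipment costs + freight + 0.5% × C
C − 0.5% × C = 471232.45 + 240.05 + 119.19 + 448.31 + 4227.37
0.995 × C = 476267.37
C = 476267.37 / 0.995 = 478660.67
Insurance premium = 0.5% × 478660.67 = 2393.30
Import duty = 478660.67 × 5.9% = 28240.98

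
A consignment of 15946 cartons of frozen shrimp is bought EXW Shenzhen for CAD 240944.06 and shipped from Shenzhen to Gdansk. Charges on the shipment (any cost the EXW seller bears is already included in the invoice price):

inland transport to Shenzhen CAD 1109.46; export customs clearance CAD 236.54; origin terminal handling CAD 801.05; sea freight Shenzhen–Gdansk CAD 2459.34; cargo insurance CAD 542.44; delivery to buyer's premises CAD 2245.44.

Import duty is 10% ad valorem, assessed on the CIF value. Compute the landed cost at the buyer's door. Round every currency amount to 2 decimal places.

EXW: the seller makes goods available at their premises; the buyer bears all onward costs.
CIF value = EXW price + inland to port + export clearance + origin terminal + freight + insurance = 240944.06 + 1109.46 + 236.54 + 801.05 + 2459.34 + 542.44 = 246092.89
Import duty = 246092.89 × 10% = 24609.29
Buyer bears: inland to port 1109.46 + export clearance 236.54 + origin terminal 801.05 + freight 2459.34 + insurance 542.44 + delivery 2245.44 + duty 24609.29 = 32003.56
Landed cost = invoice 240944.06 + 32003.56 = 272947.62

Total landed cost: CAD 272947.62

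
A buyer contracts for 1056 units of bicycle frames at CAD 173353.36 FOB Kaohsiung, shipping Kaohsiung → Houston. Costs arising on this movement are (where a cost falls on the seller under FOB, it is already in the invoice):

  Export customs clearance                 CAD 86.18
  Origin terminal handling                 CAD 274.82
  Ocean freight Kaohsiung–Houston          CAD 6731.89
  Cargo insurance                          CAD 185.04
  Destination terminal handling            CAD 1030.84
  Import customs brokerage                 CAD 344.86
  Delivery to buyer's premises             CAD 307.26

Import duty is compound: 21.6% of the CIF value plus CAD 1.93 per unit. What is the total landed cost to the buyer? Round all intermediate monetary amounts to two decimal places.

FOB: the seller bears costs until goods are on board at the origin port; the buyer bears freight, insurance and all costs thereafter.
Already in the invoice (seller's account under FOB): export clearance, origin terminal — exclude.
CIF value = FOB price + freight + insurance = 173353.36 + 6731.89 + 185.04 = 180270.29
Ad valorem component: 180270.29 × 21.6% = 38938.38
Specific component: 1056 × 1.93 = 2038.08
Import duty = 38938.38 + 2038.08 = 40976.46
Buyer bears: freight 6731.89 + insurance 185.04 + destination terminal 1030.84 + brokerage 344.86 + delivery 307.26 + duty 40976.46 = 49576.35
Landed cost = invoice 173353.36 + 49576.35 = 222929.71

Total landed cost: CAD 222929.71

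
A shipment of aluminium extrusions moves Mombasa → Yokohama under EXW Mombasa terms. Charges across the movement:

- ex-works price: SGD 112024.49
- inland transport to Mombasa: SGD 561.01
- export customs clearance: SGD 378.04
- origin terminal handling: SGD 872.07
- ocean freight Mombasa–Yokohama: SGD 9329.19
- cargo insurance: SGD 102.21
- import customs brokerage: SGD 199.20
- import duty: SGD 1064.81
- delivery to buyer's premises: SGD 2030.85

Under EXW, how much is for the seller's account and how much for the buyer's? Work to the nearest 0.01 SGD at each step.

EXW: the seller makes goods available at their premises; the buyer bears all onward costs.
Seller's account: goods 112024.49 = 112024.49
Buyer's account: inland to port 561.01 + export clearance 378.04 + origin terminal 872.07 + freight 9329.19 + insurance 102.21 + brokerage 199.20 + duty 1064.81 + delivery 2030.85 = 14537.38

Seller: SGD 112024.49; buyer: SGD 14537.38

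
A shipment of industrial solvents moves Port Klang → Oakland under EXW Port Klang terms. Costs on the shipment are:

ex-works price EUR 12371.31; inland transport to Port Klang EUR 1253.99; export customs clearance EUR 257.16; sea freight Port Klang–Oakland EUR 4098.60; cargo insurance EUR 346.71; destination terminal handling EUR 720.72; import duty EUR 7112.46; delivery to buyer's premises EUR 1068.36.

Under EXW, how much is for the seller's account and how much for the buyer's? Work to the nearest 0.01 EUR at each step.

Seller: EUR 12371.31; buyer: EUR 14858.00

EXW: the seller makes goods available at their premises; the buyer bears all onward costs.
Seller's account: goods 12371.31 = 12371.31
Buyer's account: inland to port 1253.99 + export clearance 257.16 + freight 4098.60 + insurance 346.71 + destination terminal 720.72 + duty 7112.46 + delivery 1068.36 = 14858.00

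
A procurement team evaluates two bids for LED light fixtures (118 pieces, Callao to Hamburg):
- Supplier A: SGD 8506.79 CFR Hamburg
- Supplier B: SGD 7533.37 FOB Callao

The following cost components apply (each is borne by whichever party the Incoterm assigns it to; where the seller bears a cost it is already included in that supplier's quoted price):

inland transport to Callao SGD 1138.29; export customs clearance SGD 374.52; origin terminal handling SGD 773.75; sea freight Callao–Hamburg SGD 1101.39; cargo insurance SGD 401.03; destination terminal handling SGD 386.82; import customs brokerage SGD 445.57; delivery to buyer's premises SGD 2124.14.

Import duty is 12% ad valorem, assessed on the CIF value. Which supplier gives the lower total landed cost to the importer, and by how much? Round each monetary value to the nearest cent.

Supplier A is cheaper by SGD 143.32

Supplier A (CFR):
CIF value = CFR price + insurance = 8506.79 + 401.03 = 8907.82
Import duty = 8907.82 × 12% = 1068.94
Buyer bears (A): 401.03 + 386.82 + 445.57 + 2124.14 = 3357.56
Landed cost (A) = invoice 8506.79 + 3357.56 + duty 1068.94 = 12933.29
Supplier B (FOB):
CIF value = FOB price + freight + insurance = 7533.37 + 1101.39 + 401.03 = 9035.79
Import duty = 9035.79 × 12% = 1084.29
Buyer bears (B): 1101.39 + 401.03 + 386.82 + 445.57 + 2124.14 = 4458.95
Landed cost (B) = invoice 7533.37 + 4458.95 + duty 1084.29 = 13076.61
Difference = |12933.29 − 13076.61| = 143.32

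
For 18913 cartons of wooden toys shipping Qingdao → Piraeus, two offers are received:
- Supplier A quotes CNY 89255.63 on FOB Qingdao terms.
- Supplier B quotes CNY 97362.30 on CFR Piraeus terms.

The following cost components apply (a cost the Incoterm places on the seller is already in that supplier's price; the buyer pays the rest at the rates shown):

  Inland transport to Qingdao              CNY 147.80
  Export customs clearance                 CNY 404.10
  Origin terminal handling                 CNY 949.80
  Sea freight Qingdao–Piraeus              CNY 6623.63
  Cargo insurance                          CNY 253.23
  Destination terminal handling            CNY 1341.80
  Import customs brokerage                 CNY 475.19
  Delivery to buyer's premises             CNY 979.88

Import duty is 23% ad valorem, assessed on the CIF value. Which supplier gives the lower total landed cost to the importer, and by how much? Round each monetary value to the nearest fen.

Supplier A is cheaper by CNY 1824.14

Supplier A (FOB):
CIF value = FOB price + freight + insurance = 89255.63 + 6623.63 + 253.23 = 96132.49
Import duty = 96132.49 × 23% = 22110.47
Buyer bears (A): 6623.63 + 253.23 + 1341.80 + 475.19 + 979.88 = 9673.73
Landed cost (A) = invoice 89255.63 + 9673.73 + duty 22110.47 = 121039.83
Supplier B (CFR):
CIF value = CFR price + insurance = 97362.30 + 253.23 = 97615.53
Import duty = 97615.53 × 23% = 22451.57
Buyer bears (B): 253.23 + 1341.80 + 475.19 + 979.88 = 3050.10
Landed cost (B) = invoice 97362.30 + 3050.10 + duty 22451.57 = 122863.97
Difference = |121039.83 − 122863.97| = 1824.14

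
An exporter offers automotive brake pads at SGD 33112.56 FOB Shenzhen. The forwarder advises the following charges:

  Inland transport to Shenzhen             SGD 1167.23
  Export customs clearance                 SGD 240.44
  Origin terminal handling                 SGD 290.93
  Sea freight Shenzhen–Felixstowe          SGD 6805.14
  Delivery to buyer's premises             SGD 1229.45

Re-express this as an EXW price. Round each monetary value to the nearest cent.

Not relevant to the conversion: delivery, freight — on the buyer under both terms; not part of either seller's price.
From FOB to EXW, the seller no longer bears: inland to port, export clearance, origin terminal.
EXW price = 33112.56 − 1167.23 − 240.44 − 290.93 = 31413.96

EXW price: SGD 31413.96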